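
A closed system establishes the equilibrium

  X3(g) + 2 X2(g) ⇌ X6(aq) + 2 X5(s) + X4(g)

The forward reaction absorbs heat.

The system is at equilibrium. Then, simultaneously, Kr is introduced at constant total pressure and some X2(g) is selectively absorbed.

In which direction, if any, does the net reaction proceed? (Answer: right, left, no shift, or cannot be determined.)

left

Adding inert gas at constant total pressure expands the volume and lowers every reacting partial pressure. With Δn_gas = 1 − 3 = -2, Q moves away from K toward the side with fewer gas moles, so the system shifts toward the side with more gas moles — to the left.
Removing X2 (g), a reactant, drives the reaction to the left.
All effects act in the same direction — net shift to the left.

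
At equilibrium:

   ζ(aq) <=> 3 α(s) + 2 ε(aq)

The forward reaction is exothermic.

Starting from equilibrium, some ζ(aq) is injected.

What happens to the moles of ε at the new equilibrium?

Adding ζ (aq), a reactant, drives the reaction to the right.
The net shift is to the right. ε is a product, so its amount increases.

increases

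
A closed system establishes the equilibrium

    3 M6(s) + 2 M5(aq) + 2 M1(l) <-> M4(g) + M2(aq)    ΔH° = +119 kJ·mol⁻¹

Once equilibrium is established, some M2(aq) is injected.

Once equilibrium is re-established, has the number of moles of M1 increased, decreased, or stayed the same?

Adding M2 (aq), a product, drives the reaction to the left.
The net shift is to the left. M1 is a reactant, so its amount increases.

increases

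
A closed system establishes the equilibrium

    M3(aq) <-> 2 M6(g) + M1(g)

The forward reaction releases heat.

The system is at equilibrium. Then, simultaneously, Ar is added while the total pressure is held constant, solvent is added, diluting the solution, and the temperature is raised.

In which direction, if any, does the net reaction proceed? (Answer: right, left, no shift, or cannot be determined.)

cannot be determined

Adding inert gas at constant total pressure expands the volume and lowers every reacting partial pressure. With Δn_gas = 3 − 0 = +3, Q moves away from K toward the side with fewer gas moles, so the system shifts toward the side with more gas moles — to the right.
Dilution lowers every aqueous concentration by the same factor. Δn_aq = 0 − 1 = -1, so the system shifts toward the side with more dissolved moles — to the left.
The forward reaction is exothermic. Raising T favours the endothermic direction — shift to the left.
The individual effects push in opposite directions; without quantitative information the net direction cannot be determined.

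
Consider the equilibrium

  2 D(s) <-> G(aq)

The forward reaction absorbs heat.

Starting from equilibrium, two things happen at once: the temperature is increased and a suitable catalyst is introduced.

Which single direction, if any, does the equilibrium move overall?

The forward reaction is endothermic. Raising T favours the endothermic direction — shift to the right.
A catalyst speeds both forward and reverse rates equally; it changes neither Q nor K — no shift from this change.
Only the nonzero effect(s) matter; the net shift is to the right.

right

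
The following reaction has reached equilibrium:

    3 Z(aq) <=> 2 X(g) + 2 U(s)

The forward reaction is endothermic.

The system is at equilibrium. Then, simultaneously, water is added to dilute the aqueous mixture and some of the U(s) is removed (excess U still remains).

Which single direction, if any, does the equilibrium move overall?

left

Dilution lowers every aqueous concentration by the same factor. Δn_aq = 0 − 3 = -3, so the system shifts toward the side with more dissolved moles — to the left.
U is a pure solid; its activity is 1 regardless of amount, so Q is unaffected — no shift from this change.
Only the nonzero effect(s) matter; the net shift is to the left.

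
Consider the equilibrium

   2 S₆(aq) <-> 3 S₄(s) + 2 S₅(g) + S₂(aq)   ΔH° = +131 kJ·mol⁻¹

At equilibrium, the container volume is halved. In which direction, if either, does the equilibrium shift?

left

Gas moles: reactants 0, products 2 (Δn_gas = +2). Compression shifts the system toward the side with fewer moles of gas — to the left.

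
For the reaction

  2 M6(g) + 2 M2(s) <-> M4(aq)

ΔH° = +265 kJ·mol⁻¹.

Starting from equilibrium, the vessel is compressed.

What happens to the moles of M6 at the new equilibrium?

decreases

Gas moles: reactants 2, products 0 (Δn_gas = -2). Compression shifts the system toward the side with fewer moles of gas — to the right.
The net shift is to the right. M6 is a reactant, so its amount decreases.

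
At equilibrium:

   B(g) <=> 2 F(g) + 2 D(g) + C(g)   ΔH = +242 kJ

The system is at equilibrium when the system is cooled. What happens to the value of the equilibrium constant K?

K depends on temperature via the van 't Hoff relation. The forward reaction is endothermic, so lowering T decreases K.

decreases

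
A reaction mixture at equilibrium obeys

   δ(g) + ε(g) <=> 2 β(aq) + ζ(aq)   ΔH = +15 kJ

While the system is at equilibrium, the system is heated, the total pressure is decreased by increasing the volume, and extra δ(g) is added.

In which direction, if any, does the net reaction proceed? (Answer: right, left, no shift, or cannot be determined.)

cannot be determined

The forward reaction is endothermic. Raising T favours the endothermic direction — shift to the right.
Gas moles: reactants 2, products 0 (Δn_gas = -2). Expansion shifts the system toward the side with more moles of gas — to the left.
Adding δ (g), a reactant, drives the reaction to the right.
The individual effects push in opposite directions; without quantitative information the net direction cannot be determined.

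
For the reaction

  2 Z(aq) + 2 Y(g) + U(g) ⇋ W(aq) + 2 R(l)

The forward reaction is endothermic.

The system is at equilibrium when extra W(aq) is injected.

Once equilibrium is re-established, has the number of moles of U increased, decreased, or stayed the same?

Adding W (aq), a product, drives the reaction to the left.
The net shift is to the left. U is a reactant, so its amount increases.

increases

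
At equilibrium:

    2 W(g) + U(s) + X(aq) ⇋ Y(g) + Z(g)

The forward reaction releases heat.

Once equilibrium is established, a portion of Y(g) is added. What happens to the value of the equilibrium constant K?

The equilibrium constant depends only on temperature. This perturbation may move the position of equilibrium, but since T is unchanged, K itself is unchanged.

unchanged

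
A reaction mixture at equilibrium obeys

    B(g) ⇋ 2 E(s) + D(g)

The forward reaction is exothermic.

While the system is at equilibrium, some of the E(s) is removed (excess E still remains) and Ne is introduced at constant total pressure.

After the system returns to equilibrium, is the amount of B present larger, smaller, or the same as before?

E is a pure solid; its activity is 1 regardless of amount, so Q is unaffected — no shift from this change.
Adding inert gas at constant total pressure expands the volume, scaling every reacting partial pressure by the same factor. Δn_gas = 1 − 1 = 0, so Q is unchanged — no shift.
No net shift occurs, so the amount of B is unchanged.

unchanged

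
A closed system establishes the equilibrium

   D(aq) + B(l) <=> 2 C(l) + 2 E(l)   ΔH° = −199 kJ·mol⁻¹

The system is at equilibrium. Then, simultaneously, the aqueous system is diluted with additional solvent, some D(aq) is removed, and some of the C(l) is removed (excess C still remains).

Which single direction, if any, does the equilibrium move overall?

Dilution lowers every aqueous concentration by the same factor. Δn_aq = 0 − 1 = -1, so the system shifts toward the side with more dissolved moles — to the left.
Removing D (aq), a reactant, drives the reaction to the left.
C is a pure liquid; its activity is 1 regardless of amount, so Q is unaffected — no shift from this change.
Only the nonzero effect(s) matter; the net shift is to the left.

left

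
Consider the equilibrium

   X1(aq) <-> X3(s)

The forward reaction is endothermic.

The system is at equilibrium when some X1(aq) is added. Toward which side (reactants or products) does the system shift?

right

Adding X1 (aq), a reactant, drives the reaction to the right.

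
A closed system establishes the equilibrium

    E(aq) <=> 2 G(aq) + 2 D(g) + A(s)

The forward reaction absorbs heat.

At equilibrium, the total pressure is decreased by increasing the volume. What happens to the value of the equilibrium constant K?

The equilibrium constant depends only on temperature. This perturbation may move the position of equilibrium, but since T is unchanged, K itself is unchanged.

unchanged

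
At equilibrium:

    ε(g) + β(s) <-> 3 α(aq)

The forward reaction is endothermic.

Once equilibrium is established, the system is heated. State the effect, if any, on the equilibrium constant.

increases

K depends on temperature via the van 't Hoff relation. The forward reaction is endothermic, so raising T increases K.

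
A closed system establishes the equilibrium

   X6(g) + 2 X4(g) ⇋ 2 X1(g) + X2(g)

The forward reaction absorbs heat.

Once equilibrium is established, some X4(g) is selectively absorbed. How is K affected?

The equilibrium constant depends only on temperature. This perturbation may move the position of equilibrium, but since T is unchanged, K itself is unchanged.

unchanged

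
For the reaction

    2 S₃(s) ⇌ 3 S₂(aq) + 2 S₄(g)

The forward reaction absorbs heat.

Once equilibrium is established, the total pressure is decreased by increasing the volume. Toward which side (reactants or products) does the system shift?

Gas moles: reactants 0, products 2 (Δn_gas = +2). Expansion shifts the system toward the side with more moles of gas — to the right.

right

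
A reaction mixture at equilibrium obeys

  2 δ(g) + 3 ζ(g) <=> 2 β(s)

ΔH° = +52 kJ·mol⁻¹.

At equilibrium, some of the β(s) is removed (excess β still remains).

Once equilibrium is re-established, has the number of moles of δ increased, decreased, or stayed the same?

β is a pure solid; its activity is 1 regardless of amount, so Q is unaffected — no shift from this change.
No net shift occurs, so the amount of δ is unchanged.

unchanged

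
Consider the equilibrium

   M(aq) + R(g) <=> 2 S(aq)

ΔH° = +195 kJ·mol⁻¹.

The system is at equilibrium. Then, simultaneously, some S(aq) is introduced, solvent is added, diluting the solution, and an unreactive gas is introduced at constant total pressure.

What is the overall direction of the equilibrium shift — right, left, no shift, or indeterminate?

Adding S (aq), a product, drives the reaction to the left.
Dilution lowers every aqueous concentration by the same factor. Δn_aq = 2 − 1 = +1, so the system shifts toward the side with more dissolved moles — to the right.
Adding inert gas at constant total pressure expands the volume and lowers every reacting partial pressure. With Δn_gas = 0 − 1 = -1, Q moves away from K toward the side with fewer gas moles, so the system shifts toward the side with more gas moles — to the left.
The individual effects push in opposite directions; without quantitative information the net direction cannot be determined.

cannot be determined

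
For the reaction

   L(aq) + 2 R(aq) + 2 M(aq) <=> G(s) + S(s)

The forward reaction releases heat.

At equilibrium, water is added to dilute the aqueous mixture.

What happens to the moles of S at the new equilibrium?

decreases

Dilution lowers every aqueous concentration by the same factor. Δn_aq = 0 − 5 = -5, so the system shifts toward the side with more dissolved moles — to the left.
The net shift is to the left. S is a product, so its amount decreases.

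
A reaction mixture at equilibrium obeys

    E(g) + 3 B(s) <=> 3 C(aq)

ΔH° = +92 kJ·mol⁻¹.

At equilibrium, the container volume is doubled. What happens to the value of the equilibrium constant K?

The equilibrium constant depends only on temperature. This perturbation may move the position of equilibrium, but since T is unchanged, K itself is unchanged.

unchanged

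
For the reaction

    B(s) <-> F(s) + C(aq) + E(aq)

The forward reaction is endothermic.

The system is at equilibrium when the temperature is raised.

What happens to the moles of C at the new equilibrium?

increases

The forward reaction is endothermic. Raising T favours the endothermic direction — shift to the right.
The net shift is to the right. C is a product, so its amount increases.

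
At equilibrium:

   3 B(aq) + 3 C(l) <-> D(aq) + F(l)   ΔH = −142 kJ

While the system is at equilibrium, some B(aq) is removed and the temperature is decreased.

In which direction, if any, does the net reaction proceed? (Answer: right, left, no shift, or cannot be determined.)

Removing B (aq), a reactant, drives the reaction to the left.
The forward reaction is exothermic. Lowering T favours the exothermic direction — shift to the right.
The individual effects push in opposite directions; without quantitative information the net direction cannot be determined.

cannot be determined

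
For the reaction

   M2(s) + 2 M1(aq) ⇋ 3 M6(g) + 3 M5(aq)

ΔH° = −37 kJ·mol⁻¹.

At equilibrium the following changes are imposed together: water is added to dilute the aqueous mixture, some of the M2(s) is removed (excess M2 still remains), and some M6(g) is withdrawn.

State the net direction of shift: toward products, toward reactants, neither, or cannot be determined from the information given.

Dilution lowers every aqueous concentration by the same factor. Δn_aq = 3 − 2 = +1, so the system shifts toward the side with more dissolved moles — to the right.
M2 is a pure solid; its activity is 1 regardless of amount, so Q is unaffected — no shift from this change.
Removing M6 (g), a product, drives the reaction to the right.
Only the nonzero effect(s) matter; the net shift is to the right.

right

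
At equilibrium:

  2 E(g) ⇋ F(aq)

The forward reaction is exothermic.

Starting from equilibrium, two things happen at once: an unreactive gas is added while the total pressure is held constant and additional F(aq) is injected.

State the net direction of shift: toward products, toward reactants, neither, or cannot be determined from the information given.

left

Adding inert gas at constant total pressure expands the volume and lowers every reacting partial pressure. With Δn_gas = 0 − 2 = -2, Q moves away from K toward the side with fewer gas moles, so the system shifts toward the side with more gas moles — to the left.
Adding F (aq), a product, drives the reaction to the left.
All effects act in the same direction — net shift to the left.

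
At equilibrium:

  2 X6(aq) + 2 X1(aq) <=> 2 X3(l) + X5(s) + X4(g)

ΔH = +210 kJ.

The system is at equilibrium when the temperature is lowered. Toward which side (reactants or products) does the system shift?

The forward reaction is endothermic. Lowering T favours the exothermic direction — shift to the left.

left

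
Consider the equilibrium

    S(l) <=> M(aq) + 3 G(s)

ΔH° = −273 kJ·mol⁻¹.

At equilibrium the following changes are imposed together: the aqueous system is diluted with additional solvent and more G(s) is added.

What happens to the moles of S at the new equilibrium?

Dilution lowers every aqueous concentration by the same factor. Δn_aq = 1 − 0 = +1, so the system shifts toward the side with more dissolved moles — to the right.
G is a pure solid; its activity is 1 regardless of amount, so Q is unaffected — no shift from this change.
The net shift is to the right. S is a reactant, so its amount decreases.

decreases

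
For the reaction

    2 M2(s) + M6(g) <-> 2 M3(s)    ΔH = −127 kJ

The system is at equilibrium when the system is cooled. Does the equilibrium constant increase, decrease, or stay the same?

K depends on temperature via the van 't Hoff relation. The forward reaction is exothermic, so lowering T increases K.

increases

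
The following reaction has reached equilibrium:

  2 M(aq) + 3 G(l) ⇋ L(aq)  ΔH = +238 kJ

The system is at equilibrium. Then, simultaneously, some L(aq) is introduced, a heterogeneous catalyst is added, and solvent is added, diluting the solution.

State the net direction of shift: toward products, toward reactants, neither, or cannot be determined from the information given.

left

Adding L (aq), a product, drives the reaction to the left.
A catalyst speeds both forward and reverse rates equally; it changes neither Q nor K — no shift from this change.
Dilution lowers every aqueous concentration by the same factor. Δn_aq = 1 − 2 = -1, so the system shifts toward the side with more dissolved moles — to the left.
Only the nonzero effect(s) matter; the net shift is to the left.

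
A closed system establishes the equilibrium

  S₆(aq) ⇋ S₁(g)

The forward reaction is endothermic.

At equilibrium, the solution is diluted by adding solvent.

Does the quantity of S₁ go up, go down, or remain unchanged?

Dilution lowers every aqueous concentration by the same factor. Δn_aq = 0 − 1 = -1, so the system shifts toward the side with more dissolved moles — to the left.
The net shift is to the left. S₁ is a product, so its amount decreases.

decreases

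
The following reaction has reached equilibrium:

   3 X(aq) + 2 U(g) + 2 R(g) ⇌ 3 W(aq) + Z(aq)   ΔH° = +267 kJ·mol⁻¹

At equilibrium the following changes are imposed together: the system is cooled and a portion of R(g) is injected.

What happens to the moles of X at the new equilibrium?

The forward reaction is endothermic. Lowering T favours the exothermic direction — shift to the left.
Adding R (g), a reactant, drives the reaction to the right.
The two effects oppose each other, so the net shift — and hence the change in X — cannot be determined from the given information.

cannot be determined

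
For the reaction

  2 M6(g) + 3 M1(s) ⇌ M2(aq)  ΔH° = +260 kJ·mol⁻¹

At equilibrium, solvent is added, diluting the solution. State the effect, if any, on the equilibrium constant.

unchanged

The equilibrium constant depends only on temperature. This perturbation may move the position of equilibrium, but since T is unchanged, K itself is unchanged.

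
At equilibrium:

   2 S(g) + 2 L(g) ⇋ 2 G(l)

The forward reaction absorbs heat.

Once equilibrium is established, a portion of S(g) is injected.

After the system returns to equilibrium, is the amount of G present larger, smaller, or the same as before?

Adding S (g), a reactant, drives the reaction to the right.
The net shift is to the right. G is a product, so its amount increases.

increases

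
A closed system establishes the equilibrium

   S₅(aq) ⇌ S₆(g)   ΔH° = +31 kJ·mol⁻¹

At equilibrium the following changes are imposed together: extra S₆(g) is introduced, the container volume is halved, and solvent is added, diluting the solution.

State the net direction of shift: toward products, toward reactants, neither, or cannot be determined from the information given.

left

Adding S₆ (g), a product, drives the reaction to the left.
Gas moles: reactants 0, products 1 (Δn_gas = +1). Compression shifts the system toward the side with fewer moles of gas — to the left.
Dilution lowers every aqueous concentration by the same factor. Δn_aq = 0 − 1 = -1, so the system shifts toward the side with more dissolved moles — to the left.
All effects act in the same direction — net shift to the left.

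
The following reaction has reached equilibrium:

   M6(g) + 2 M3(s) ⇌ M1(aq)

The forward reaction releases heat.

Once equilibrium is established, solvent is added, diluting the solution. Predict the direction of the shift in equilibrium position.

right

Dilution lowers every aqueous concentration by the same factor. Δn_aq = 1 − 0 = +1, so the system shifts toward the side with more dissolved moles — to the right.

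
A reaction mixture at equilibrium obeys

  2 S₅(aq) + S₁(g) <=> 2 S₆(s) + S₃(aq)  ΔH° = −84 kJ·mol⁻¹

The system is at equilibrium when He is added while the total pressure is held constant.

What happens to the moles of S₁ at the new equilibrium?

increases

Adding inert gas at constant total pressure expands the volume and lowers every reacting partial pressure. With Δn_gas = 0 − 1 = -1, Q moves away from K toward the side with fewer gas moles, so the system shifts toward the side with more gas moles — to the left.
The net shift is to the left. S₁ is a reactant, so its amount increases.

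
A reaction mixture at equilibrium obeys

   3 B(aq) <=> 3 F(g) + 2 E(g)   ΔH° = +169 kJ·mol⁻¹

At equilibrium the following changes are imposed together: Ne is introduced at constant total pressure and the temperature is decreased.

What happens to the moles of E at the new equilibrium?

Adding inert gas at constant total pressure expands the volume and lowers every reacting partial pressure. With Δn_gas = 5 − 0 = +5, Q moves away from K toward the side with fewer gas moles, so the system shifts toward the side with more gas moles — to the right.
The forward reaction is endothermic. Lowering T favours the exothermic direction — shift to the left.
The two effects oppose each other, so the net shift — and hence the change in E — cannot be determined from the given information.

cannot be determined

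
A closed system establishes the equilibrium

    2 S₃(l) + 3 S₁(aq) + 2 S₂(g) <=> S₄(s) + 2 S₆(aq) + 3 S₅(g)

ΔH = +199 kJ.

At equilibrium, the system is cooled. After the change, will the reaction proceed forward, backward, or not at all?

left

The forward reaction is endothermic. Lowering T favours the exothermic direction — shift to the left.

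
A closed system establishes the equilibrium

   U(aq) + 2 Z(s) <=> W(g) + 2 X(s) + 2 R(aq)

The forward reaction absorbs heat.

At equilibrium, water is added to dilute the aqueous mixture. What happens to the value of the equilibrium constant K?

The equilibrium constant depends only on temperature. This perturbation may move the position of equilibrium, but since T is unchanged, K itself is unchanged.

unchanged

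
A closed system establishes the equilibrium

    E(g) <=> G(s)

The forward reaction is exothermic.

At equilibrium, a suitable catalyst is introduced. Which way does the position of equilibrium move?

no shift

A catalyst speeds both forward and reverse rates equally; it changes neither Q nor K — no shift from this change.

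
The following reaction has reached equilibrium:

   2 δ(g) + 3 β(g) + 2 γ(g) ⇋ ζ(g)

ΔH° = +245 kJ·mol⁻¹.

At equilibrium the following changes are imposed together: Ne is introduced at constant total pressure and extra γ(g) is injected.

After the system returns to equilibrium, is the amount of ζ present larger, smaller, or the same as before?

cannot be determined

Adding inert gas at constant total pressure expands the volume and lowers every reacting partial pressure. With Δn_gas = 1 − 7 = -6, Q moves away from K toward the side with fewer gas moles, so the system shifts toward the side with more gas moles — to the left.
Adding γ (g), a reactant, drives the reaction to the right.
The two effects oppose each other, so the net shift — and hence the change in ζ — cannot be determined from the given information.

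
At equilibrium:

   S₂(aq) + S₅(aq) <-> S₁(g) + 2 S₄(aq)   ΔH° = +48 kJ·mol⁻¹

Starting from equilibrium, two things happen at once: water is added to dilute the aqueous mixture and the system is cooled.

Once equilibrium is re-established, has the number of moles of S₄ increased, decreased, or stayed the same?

Dilution scales every aqueous concentration by the same factor. Δn_aq = 2 − 2 = 0, so Q is unchanged — no shift.
The forward reaction is endothermic. Lowering T favours the exothermic direction — shift to the left.
The net shift is to the left. S₄ is a product, so its amount decreases.

decreases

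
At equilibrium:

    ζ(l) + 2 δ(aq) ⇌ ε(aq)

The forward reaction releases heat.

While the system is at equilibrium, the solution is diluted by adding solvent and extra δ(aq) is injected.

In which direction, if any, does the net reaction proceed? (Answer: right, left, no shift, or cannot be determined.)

cannot be determined

Dilution lowers every aqueous concentration by the same factor. Δn_aq = 1 − 2 = -1, so the system shifts toward the side with more dissolved moles — to the left.
Adding δ (aq), a reactant, drives the reaction to the right.
The individual effects push in opposite directions; without quantitative information the net direction cannot be determined.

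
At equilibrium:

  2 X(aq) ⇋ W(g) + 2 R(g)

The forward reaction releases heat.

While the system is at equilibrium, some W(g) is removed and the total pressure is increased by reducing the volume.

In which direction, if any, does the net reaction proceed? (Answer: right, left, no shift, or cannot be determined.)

Removing W (g), a product, drives the reaction to the right.
Gas moles: reactants 0, products 3 (Δn_gas = +3). Compression shifts the system toward the side with fewer moles of gas — to the left.
The individual effects push in opposite directions; without quantitative information the net direction cannot be determined.

cannot be determined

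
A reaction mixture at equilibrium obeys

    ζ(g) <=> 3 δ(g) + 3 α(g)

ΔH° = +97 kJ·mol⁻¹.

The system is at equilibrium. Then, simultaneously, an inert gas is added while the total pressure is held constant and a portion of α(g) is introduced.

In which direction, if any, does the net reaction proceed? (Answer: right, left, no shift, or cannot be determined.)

cannot be determined

Adding inert gas at constant total pressure expands the volume and lowers every reacting partial pressure. With Δn_gas = 6 − 1 = +5, Q moves away from K toward the side with fewer gas moles, so the system shifts toward the side with more gas moles — to the right.
Adding α (g), a product, drives the reaction to the left.
The individual effects push in opposite directions; without quantitative information the net direction cannot be determined.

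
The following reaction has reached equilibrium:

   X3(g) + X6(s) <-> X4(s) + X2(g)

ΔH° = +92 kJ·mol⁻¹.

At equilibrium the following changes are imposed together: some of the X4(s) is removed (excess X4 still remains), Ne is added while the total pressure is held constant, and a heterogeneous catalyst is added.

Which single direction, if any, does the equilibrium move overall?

no shift

X4 is a pure solid; its activity is 1 regardless of amount, so Q is unaffected — no shift from this change.
Adding inert gas at constant total pressure expands the volume, scaling every reacting partial pressure by the same factor. Δn_gas = 1 − 1 = 0, so Q is unchanged — no shift.
A catalyst speeds both forward and reverse rates equally; it changes neither Q nor K — no shift from this change.
None of the changes alters Q relative to K, so there is no net shift.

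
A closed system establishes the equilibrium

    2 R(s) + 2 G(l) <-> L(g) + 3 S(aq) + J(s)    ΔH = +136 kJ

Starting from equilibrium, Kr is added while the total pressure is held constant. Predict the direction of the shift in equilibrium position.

Adding inert gas at constant total pressure expands the volume and lowers every reacting partial pressure. With Δn_gas = 1 − 0 = +1, Q moves away from K toward the side with fewer gas moles, so the system shifts toward the side with more gas moles — to the right.

right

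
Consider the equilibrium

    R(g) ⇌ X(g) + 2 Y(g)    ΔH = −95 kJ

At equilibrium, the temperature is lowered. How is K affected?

increases

K depends on temperature via the van 't Hoff relation. The forward reaction is exothermic, so lowering T increases K.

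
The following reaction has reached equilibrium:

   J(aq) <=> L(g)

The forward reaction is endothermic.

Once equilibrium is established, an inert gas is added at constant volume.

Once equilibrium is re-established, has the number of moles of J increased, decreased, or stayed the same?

At constant volume, adding an inert gas leaves every reacting species' partial pressure unchanged, so Q is unchanged — no shift from this change.
No net shift occurs, so the amount of J is unchanged.

unchanged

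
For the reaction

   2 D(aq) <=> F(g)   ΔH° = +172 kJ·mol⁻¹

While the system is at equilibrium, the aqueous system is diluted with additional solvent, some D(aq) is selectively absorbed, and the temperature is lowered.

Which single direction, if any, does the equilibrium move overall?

Dilution lowers every aqueous concentration by the same factor. Δn_aq = 0 − 2 = -2, so the system shifts toward the side with more dissolved moles — to the left.
Removing D (aq), a reactant, drives the reaction to the left.
The forward reaction is endothermic. Lowering T favours the exothermic direction — shift to the left.
All effects act in the same direction — net shift to the left.

left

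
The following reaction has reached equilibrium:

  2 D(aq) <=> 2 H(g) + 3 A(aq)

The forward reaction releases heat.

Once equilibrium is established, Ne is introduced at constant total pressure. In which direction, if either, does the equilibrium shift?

Adding inert gas at constant total pressure expands the volume and lowers every reacting partial pressure. With Δn_gas = 2 − 0 = +2, Q moves away from K toward the side with fewer gas moles, so the system shifts toward the side with more gas moles — to the right.

right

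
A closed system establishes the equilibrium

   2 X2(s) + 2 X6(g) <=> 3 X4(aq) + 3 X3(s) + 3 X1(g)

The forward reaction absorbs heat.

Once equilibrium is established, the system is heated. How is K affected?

increases

K depends on temperature via the van 't Hoff relation. The forward reaction is endothermic, so raising T increases K.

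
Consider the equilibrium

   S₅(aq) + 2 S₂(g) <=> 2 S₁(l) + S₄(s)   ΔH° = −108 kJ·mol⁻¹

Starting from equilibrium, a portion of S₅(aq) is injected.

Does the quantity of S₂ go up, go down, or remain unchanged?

Adding S₅ (aq), a reactant, drives the reaction to the right.
The net shift is to the right. S₂ is a reactant, so its amount decreases.

decreases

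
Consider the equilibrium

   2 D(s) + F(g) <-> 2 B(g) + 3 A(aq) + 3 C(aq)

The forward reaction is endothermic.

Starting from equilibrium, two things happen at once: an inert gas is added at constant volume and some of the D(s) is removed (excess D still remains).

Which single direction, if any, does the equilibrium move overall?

no shift

At constant volume, adding an inert gas leaves every reacting species' partial pressure unchanged, so Q is unchanged — no shift from this change.
D is a pure solid; its activity is 1 regardless of amount, so Q is unaffected — no shift from this change.
None of the changes alters Q relative to K, so there is no net shift.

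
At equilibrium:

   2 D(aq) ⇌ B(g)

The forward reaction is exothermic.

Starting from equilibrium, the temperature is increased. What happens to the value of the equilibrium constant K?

decreases

K depends on temperature via the van 't Hoff relation. The forward reaction is exothermic, so raising T decreases K.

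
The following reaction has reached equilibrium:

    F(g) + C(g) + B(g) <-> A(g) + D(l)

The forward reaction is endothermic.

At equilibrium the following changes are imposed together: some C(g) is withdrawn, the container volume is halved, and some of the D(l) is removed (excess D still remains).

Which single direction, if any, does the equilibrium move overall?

Removing C (g), a reactant, drives the reaction to the left.
Gas moles: reactants 3, products 1 (Δn_gas = -2). Compression shifts the system toward the side with fewer moles of gas — to the right.
D is a pure liquid; its activity is 1 regardless of amount, so Q is unaffected — no shift from this change.
The individual effects push in opposite directions; without quantitative information the net direction cannot be determined.

cannot be determined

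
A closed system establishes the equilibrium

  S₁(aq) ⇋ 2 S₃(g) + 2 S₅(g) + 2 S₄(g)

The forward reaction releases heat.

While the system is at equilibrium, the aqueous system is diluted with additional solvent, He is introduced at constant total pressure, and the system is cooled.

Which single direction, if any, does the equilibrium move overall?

Dilution lowers every aqueous concentration by the same factor. Δn_aq = 0 − 1 = -1, so the system shifts toward the side with more dissolved moles — to the left.
Adding inert gas at constant total pressure expands the volume and lowers every reacting partial pressure. With Δn_gas = 6 − 0 = +6, Q moves away from K toward the side with fewer gas moles, so the system shifts toward the side with more gas moles — to the right.
The forward reaction is exothermic. Lowering T favours the exothermic direction — shift to the right.
The individual effects push in opposite directions; without quantitative information the net direction cannot be determined.

cannot be determined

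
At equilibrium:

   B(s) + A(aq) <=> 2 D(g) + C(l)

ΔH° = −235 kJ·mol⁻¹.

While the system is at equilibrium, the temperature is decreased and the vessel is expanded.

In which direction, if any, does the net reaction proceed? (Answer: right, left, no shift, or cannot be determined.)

right

The forward reaction is exothermic. Lowering T favours the exothermic direction — shift to the right.
Gas moles: reactants 0, products 2 (Δn_gas = +2). Expansion shifts the system toward the side with more moles of gas — to the right.
All effects act in the same direction — net shift to the right.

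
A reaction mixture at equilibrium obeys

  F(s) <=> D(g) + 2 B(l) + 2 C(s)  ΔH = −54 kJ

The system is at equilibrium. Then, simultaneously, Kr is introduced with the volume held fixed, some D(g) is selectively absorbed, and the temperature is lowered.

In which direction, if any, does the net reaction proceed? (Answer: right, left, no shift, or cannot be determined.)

At constant volume, adding an inert gas leaves every reacting species' partial pressure unchanged, so Q is unchanged — no shift from this change.
Removing D (g), a product, drives the reaction to the right.
The forward reaction is exothermic. Lowering T favours the exothermic direction — shift to the right.
Only the nonzero effect(s) matter; the net shift is to the right.

right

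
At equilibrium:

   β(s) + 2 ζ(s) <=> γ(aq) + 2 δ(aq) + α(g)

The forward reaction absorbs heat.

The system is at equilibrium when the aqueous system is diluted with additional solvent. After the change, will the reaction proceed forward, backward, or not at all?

Dilution lowers every aqueous concentration by the same factor. Δn_aq = 3 − 0 = +3, so the system shifts toward the side with more dissolved moles — to the right.

right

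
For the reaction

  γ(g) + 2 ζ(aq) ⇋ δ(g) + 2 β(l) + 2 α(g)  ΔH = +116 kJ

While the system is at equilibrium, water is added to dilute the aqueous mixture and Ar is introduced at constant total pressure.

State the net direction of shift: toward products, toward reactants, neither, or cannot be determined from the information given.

Dilution lowers every aqueous concentration by the same factor. Δn_aq = 0 − 2 = -2, so the system shifts toward the side with more dissolved moles — to the left.
Adding inert gas at constant total pressure expands the volume and lowers every reacting partial pressure. With Δn_gas = 3 − 1 = +2, Q moves away from K toward the side with fewer gas moles, so the system shifts toward the side with more gas moles — to the right.
The individual effects push in opposite directions; without quantitative information the net direction cannot be determined.

cannot be determined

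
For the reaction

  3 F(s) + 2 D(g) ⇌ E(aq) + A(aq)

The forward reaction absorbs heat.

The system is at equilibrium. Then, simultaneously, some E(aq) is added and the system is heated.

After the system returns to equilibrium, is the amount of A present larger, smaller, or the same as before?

Adding E (aq), a product, drives the reaction to the left.
The forward reaction is endothermic. Raising T favours the endothermic direction — shift to the right.
The two effects oppose each other, so the net shift — and hence the change in A — cannot be determined from the given information.

cannot be determined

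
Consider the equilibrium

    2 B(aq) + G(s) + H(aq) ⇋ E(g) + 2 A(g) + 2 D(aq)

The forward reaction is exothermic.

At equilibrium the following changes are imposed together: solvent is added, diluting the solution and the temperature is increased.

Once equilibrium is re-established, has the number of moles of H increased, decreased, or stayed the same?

Dilution lowers every aqueous concentration by the same factor. Δn_aq = 2 − 3 = -1, so the system shifts toward the side with more dissolved moles — to the left.
The forward reaction is exothermic. Raising T favours the endothermic direction — shift to the left.
The net shift is to the left. H is a reactant, so its amount increases.

increases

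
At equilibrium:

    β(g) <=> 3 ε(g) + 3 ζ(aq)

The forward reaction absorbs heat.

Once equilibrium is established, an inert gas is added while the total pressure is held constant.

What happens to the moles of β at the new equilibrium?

decreases

Adding inert gas at constant total pressure expands the volume and lowers every reacting partial pressure. With Δn_gas = 3 − 1 = +2, Q moves away from K toward the side with fewer gas moles, so the system shifts toward the side with more gas moles — to the right.
The net shift is to the right. β is a reactant, so its amount decreases.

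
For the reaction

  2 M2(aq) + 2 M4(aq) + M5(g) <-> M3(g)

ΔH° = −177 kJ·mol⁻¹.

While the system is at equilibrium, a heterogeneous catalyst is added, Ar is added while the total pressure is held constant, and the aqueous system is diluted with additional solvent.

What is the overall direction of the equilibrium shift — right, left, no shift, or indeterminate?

left

A catalyst speeds both forward and reverse rates equally; it changes neither Q nor K — no shift from this change.
Adding inert gas at constant total pressure expands the volume, scaling every reacting partial pressure by the same factor. Δn_gas = 1 − 1 = 0, so Q is unchanged — no shift.
Dilution lowers every aqueous concentration by the same factor. Δn_aq = 0 − 4 = -4, so the system shifts toward the side with more dissolved moles — to the left.
Only the nonzero effect(s) matter; the net shift is to the left.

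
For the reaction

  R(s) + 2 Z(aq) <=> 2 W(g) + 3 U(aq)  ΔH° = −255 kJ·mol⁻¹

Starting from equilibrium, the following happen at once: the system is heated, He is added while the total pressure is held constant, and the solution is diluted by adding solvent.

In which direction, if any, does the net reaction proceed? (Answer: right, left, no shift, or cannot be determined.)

cannot be determined

The forward reaction is exothermic. Raising T favours the endothermic direction — shift to the left.
Adding inert gas at constant total pressure expands the volume and lowers every reacting partial pressure. With Δn_gas = 2 − 0 = +2, Q moves away from K toward the side with fewer gas moles, so the system shifts toward the side with more gas moles — to the right.
Dilution lowers every aqueous concentration by the same factor. Δn_aq = 3 − 2 = +1, so the system shifts toward the side with more dissolved moles — to the right.
The individual effects push in opposite directions; without quantitative information the net direction cannot be determined.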